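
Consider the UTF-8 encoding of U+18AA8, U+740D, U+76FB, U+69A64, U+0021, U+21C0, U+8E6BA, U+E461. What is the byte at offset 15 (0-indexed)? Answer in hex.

U+18AA8 → 4-byte form F0 98 AA A8 at offsets 0–3.
U+740D → 3-byte form E7 90 8D at offsets 4–6.
U+76FB → 3-byte form E7 9B BB at offsets 7–9.
U+69A64 → 4-byte form F1 A9 A9 A4 at offsets 10–13.
U+0021 → 1-byte form 21 at offsets 14–14.
U+21C0 → 3-byte form E2 87 80 at offsets 15–17.
Offset 15 falls in char 6's range; it's byte 1 of E2 87 80 = 0xE2.

0xE2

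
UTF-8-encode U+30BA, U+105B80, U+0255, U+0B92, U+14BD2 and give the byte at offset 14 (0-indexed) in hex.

0xAF

U+30BA → 3-byte form E3 82 BA at offsets 0–2.
U+105B80 → 4-byte form F4 85 AE 80 at offsets 3–6.
U+0255 → 2-byte form C9 95 at offsets 7–8.
U+0B92 → 3-byte form E0 AE 92 at offsets 9–11.
U+14BD2 → 4-byte form F0 94 AF 92 at offsets 12–15.
Offset 14 falls in char 5's range; it's byte 3 of F0 94 AF 92 = 0xAF.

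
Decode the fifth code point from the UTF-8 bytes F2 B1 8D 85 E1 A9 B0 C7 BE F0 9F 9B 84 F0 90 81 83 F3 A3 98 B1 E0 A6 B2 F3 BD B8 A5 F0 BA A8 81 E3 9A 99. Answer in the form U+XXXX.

U+10043

Offset 0: leading byte 0xF2 = 11110010 → 4-byte char #1 = F2 B1 8D 85.
Offset 4: leading byte 0xE1 = 11100001 → 3-byte char #2 = E1 A9 B0.
Offset 7: leading byte 0xC7 = 11000111 → 2-byte char #3 = C7 BE.
Offset 9: leading byte 0xF0 = 11110000 → 4-byte char #4 = F0 9F 9B 84.
Offset 13: leading byte 0xF0 = 11110000 → 4-byte char #5 = F0 90 81 83.
Leading byte 0xF0 = 11110000 matches 11110xxx → 4-byte sequence.
Byte 1: 0xF0 = 11110000, payload 000 (3 bits).
Byte 2: 0x90 = 10010000 (10xxxxxx ✓), payload 010000.
Byte 3: 0x81 = 10000001 (10xxxxxx ✓), payload 000001.
Byte 4: 0x83 = 10000011 (10xxxxxx ✓), payload 000011.
Concatenate: 000010000000001000011 = 0x10043 (21 bits → U+10043).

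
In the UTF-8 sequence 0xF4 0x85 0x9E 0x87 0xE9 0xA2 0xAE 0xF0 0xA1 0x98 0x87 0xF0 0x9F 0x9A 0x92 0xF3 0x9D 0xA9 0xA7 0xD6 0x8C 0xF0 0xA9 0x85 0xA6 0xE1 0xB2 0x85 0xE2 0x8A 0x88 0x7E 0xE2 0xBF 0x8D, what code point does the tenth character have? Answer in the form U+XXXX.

U+007E

Offset 0: leading byte 0xF4 = 11110100 → 4-byte char #1 = F4 85 9E 87.
Offset 4: leading byte 0xE9 = 11101001 → 3-byte char #2 = E9 A2 AE.
Offset 7: leading byte 0xF0 = 11110000 → 4-byte char #3 = F0 A1 98 87.
Offset 11: leading byte 0xF0 = 11110000 → 4-byte char #4 = F0 9F 9A 92.
Offset 15: leading byte 0xF3 = 11110011 → 4-byte char #5 = F3 9D A9 A7.
Offset 19: leading byte 0xD6 = 11010110 → 2-byte char #6 = D6 8C.
Offset 21: leading byte 0xF0 = 11110000 → 4-byte char #7 = F0 A9 85 A6.
Offset 25: leading byte 0xE1 = 11100001 → 3-byte char #8 = E1 B2 85.
Offset 28: leading byte 0xE2 = 11100010 → 3-byte char #9 = E2 8A 88.
Offset 31: leading byte 0x7E = 01111110 → 1-byte char #10 = 7E.
Leading byte 0x7E = 01111110 matches 0xxxxxxx → 1-byte sequence.
Byte 1: 0x7E = 01111110, payload 1111110 (7 bits).
Concatenate: 1111110 = 0x7E (7 bits → U+007E).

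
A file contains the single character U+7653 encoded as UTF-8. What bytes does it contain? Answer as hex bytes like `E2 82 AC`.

E7 99 93

U+7653 = 0x7653 = 30291 decimal. In range U+0800–U+FFFF → 3-byte form: 1110xxxx 10xxxxxx 10xxxxxx.
Binary (16 bits): 0111011001010011.
Split 4+6+6: 0111 | 011001 | 010011.
Byte 1: 11100111 = 0xE7.
Byte 2: 10011001 = 0x99.
Byte 3: 10010011 = 0x93.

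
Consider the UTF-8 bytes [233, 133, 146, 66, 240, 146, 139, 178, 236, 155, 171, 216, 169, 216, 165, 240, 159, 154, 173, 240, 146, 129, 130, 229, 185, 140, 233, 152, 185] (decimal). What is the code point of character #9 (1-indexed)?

Offset 0: leading byte 0xE9 = 11101001 → 3-byte char #1 = E9 85 92.
Offset 3: leading byte 0x42 = 01000010 → 1-byte char #2 = 42.
Offset 4: leading byte 0xF0 = 11110000 → 4-byte char #3 = F0 92 8B B2.
Offset 8: leading byte 0xEC = 11101100 → 3-byte char #4 = EC 9B AB.
Offset 11: leading byte 0xD8 = 11011000 → 2-byte char #5 = D8 A9.
Offset 13: leading byte 0xD8 = 11011000 → 2-byte char #6 = D8 A5.
Offset 15: leading byte 0xF0 = 11110000 → 4-byte char #7 = F0 9F 9A AD.
Offset 19: leading byte 0xF0 = 11110000 → 4-byte char #8 = F0 92 81 82.
Offset 23: leading byte 0xE5 = 11100101 → 3-byte char #9 = E5 B9 8C.
Leading byte 0xE5 = 11100101 matches 1110xxxx → 3-byte sequence.
Byte 1: 0xE5 = 11100101, payload 0101 (4 bits).
Byte 2: 0xB9 = 10111001 (10xxxxxx ✓), payload 111001.
Byte 3: 0x8C = 10001100 (10xxxxxx ✓), payload 001100.
Concatenate: 0101111001001100 = 0x5E4C (16 bits → U+5E4C).

U+5E4C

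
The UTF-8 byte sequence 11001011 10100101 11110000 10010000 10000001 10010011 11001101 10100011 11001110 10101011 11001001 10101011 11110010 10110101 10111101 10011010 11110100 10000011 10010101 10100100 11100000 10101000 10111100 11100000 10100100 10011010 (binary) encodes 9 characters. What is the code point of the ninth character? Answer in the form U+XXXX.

U+091A

Offset 0: leading byte 0xCB = 11001011 → 2-byte char #1 = CB A5.
Offset 2: leading byte 0xF0 = 11110000 → 4-byte char #2 = F0 90 81 93.
Offset 6: leading byte 0xCD = 11001101 → 2-byte char #3 = CD A3.
Offset 8: leading byte 0xCE = 11001110 → 2-byte char #4 = CE AB.
Offset 10: leading byte 0xC9 = 11001001 → 2-byte char #5 = C9 AB.
Offset 12: leading byte 0xF2 = 11110010 → 4-byte char #6 = F2 B5 BD 9A.
Offset 16: leading byte 0xF4 = 11110100 → 4-byte char #7 = F4 83 95 A4.
Offset 20: leading byte 0xE0 = 11100000 → 3-byte char #8 = E0 A8 BC.
Offset 23: leading byte 0xE0 = 11100000 → 3-byte char #9 = E0 A4 9A.
Leading byte 0xE0 = 11100000 matches 1110xxxx → 3-byte sequence.
Byte 1: 0xE0 = 11100000, payload 0000 (4 bits).
Byte 2: 0xA4 = 10100100 (10xxxxxx ✓), payload 100100.
Byte 3: 0x9A = 10011010 (10xxxxxx ✓), payload 011010.
Concatenate: 0000100100011010 = 0x91A (16 bits → U+091A).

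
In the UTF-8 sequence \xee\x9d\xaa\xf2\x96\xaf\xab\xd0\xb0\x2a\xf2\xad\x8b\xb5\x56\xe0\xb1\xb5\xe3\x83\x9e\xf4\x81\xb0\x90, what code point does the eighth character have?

Offset 0: leading byte 0xEE = 11101110 → 3-byte char #1 = EE 9D AA.
Offset 3: leading byte 0xF2 = 11110010 → 4-byte char #2 = F2 96 AF AB.
Offset 7: leading byte 0xD0 = 11010000 → 2-byte char #3 = D0 B0.
Offset 9: leading byte 0x2A = 00101010 → 1-byte char #4 = 2A.
Offset 10: leading byte 0xF2 = 11110010 → 4-byte char #5 = F2 AD 8B B5.
Offset 14: leading byte 0x56 = 01010110 → 1-byte char #6 = 56.
Offset 15: leading byte 0xE0 = 11100000 → 3-byte char #7 = E0 B1 B5.
Offset 18: leading byte 0xE3 = 11100011 → 3-byte char #8 = E3 83 9E.
Leading byte 0xE3 = 11100011 matches 1110xxxx → 3-byte sequence.
Byte 1: 0xE3 = 11100011, payload 0011 (4 bits).
Byte 2: 0x83 = 10000011 (10xxxxxx ✓), payload 000011.
Byte 3: 0x9E = 10011110 (10xxxxxx ✓), payload 011110.
Concatenate: 0011000011011110 = 0x30DE (16 bits → U+30DE).

U+30DE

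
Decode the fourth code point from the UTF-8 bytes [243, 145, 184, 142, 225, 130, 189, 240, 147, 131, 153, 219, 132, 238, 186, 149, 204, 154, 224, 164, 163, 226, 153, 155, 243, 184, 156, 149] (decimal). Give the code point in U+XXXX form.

Offset 0: leading byte 0xF3 = 11110011 → 4-byte char #1 = F3 91 B8 8E.
Offset 4: leading byte 0xE1 = 11100001 → 3-byte char #2 = E1 82 BD.
Offset 7: leading byte 0xF0 = 11110000 → 4-byte char #3 = F0 93 83 99.
Offset 11: leading byte 0xDB = 11011011 → 2-byte char #4 = DB 84.
Leading byte 0xDB = 11011011 matches 110xxxxx → 2-byte sequence.
Byte 1: 0xDB = 11011011, payload 11011 (5 bits).
Byte 2: 0x84 = 10000100 (10xxxxxx ✓), payload 000100.
Concatenate: 11011000100 = 0x6C4 (11 bits → U+06C4).

U+06C4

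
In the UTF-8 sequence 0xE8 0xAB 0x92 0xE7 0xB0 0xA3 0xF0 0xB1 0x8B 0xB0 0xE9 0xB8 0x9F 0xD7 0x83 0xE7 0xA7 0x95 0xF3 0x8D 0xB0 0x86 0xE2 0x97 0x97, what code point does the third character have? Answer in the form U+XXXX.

Offset 0: leading byte 0xE8 = 11101000 → 3-byte char #1 = E8 AB 92.
Offset 3: leading byte 0xE7 = 11100111 → 3-byte char #2 = E7 B0 A3.
Offset 6: leading byte 0xF0 = 11110000 → 4-byte char #3 = F0 B1 8B B0.
Leading byte 0xF0 = 11110000 matches 11110xxx → 4-byte sequence.
Byte 1: 0xF0 = 11110000, payload 000 (3 bits).
Byte 2: 0xB1 = 10110001 (10xxxxxx ✓), payload 110001.
Byte 3: 0x8B = 10001011 (10xxxxxx ✓), payload 001011.
Byte 4: 0xB0 = 10110000 (10xxxxxx ✓), payload 110000.
Concatenate: 000110001001011110000 = 0x312F0 (21 bits → U+312F0).

U+312F0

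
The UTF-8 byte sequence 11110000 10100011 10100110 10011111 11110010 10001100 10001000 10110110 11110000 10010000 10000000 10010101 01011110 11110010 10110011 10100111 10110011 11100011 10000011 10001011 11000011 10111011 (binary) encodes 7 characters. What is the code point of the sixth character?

U+30CB

Offset 0: leading byte 0xF0 = 11110000 → 4-byte char #1 = F0 A3 A6 9F.
Offset 4: leading byte 0xF2 = 11110010 → 4-byte char #2 = F2 8C 88 B6.
Offset 8: leading byte 0xF0 = 11110000 → 4-byte char #3 = F0 90 80 95.
Offset 12: leading byte 0x5E = 01011110 → 1-byte char #4 = 5E.
Offset 13: leading byte 0xF2 = 11110010 → 4-byte char #5 = F2 B3 A7 B3.
Offset 17: leading byte 0xE3 = 11100011 → 3-byte char #6 = E3 83 8B.
Leading byte 0xE3 = 11100011 matches 1110xxxx → 3-byte sequence.
Byte 1: 0xE3 = 11100011, payload 0011 (4 bits).
Byte 2: 0x83 = 10000011 (10xxxxxx ✓), payload 000011.
Byte 3: 0x8B = 10001011 (10xxxxxx ✓), payload 001011.
Concatenate: 0011000011001011 = 0x30CB (16 bits → U+30CB).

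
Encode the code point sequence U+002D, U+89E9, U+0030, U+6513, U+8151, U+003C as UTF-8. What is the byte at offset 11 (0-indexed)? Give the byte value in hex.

0x3C

U+002D → 1-byte form 2D at offsets 0–0.
U+89E9 → 3-byte form E8 A7 A9 at offsets 1–3.
U+0030 → 1-byte form 30 at offsets 4–4.
U+6513 → 3-byte form E6 94 93 at offsets 5–7.
U+8151 → 3-byte form E8 85 91 at offsets 8–10.
U+003C → 1-byte form 3C at offsets 11–11.
Offset 11 falls in char 6's range; it's byte 1 of 3C = 0x3C.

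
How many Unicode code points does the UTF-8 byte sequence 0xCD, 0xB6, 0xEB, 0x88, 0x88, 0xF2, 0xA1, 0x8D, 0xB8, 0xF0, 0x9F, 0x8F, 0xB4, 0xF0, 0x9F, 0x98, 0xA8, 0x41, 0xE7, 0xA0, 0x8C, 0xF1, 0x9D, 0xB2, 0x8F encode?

Byte at offset 0: 0xCD = 11001101 → 2-byte char (#1). Advance 2.
Byte at offset 2: 0xEB = 11101011 → 3-byte char (#2). Advance 3.
Byte at offset 5: 0xF2 = 11110010 → 4-byte char (#3). Advance 4.
Byte at offset 9: 0xF0 = 11110000 → 4-byte char (#4). Advance 4.
Byte at offset 13: 0xF0 = 11110000 → 4-byte char (#5). Advance 4.
Byte at offset 17: 0x41 = 01000001 → 1-byte char (#6). Advance 1.
Byte at offset 18: 0xE7 = 11100111 → 3-byte char (#7). Advance 3.
Byte at offset 21: 0xF1 = 11110001 → 4-byte char (#8). Advance 4.
Reached end at offset 25 after 8 code points.

8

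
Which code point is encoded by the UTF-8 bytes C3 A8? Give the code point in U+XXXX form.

Leading byte 0xC3 = 11000011 matches 110xxxxx → 2-byte sequence.
Byte 1: 0xC3 = 11000011, payload 00011 (5 bits).
Byte 2: 0xA8 = 10101000 (10xxxxxx ✓), payload 101000.
Concatenate: 00011101000 = 0xE8 (11 bits → U+00E8).

U+00E8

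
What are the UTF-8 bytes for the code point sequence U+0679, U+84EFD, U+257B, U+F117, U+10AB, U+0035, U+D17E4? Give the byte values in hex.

U+0679: 2-byte form → D9 B9.
U+84EFD: 4-byte form → F2 84 BB BD.
U+257B: 3-byte form → E2 95 BB.
U+F117: 3-byte form → EF 84 97.
U+10AB: 3-byte form → E1 82 AB.
U+0035: 1-byte form → 35.
U+D17E4: 4-byte form → F3 91 9F A4.
Concatenated (20 bytes): D9 B9 F2 84 BB BD E2 95 BB EF 84 97 E1 82 AB 35 F3 91 9F A4.

D9 B9 F2 84 BB BD E2 95 BB EF 84 97 E1 82 AB 35 F3 91 9F A4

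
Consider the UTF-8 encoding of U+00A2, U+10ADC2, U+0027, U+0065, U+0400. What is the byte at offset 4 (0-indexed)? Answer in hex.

U+00A2 → 2-byte form C2 A2 at offsets 0–1.
U+10ADC2 → 4-byte form F4 8A B7 82 at offsets 2–5.
Offset 4 falls in char 2's range; it's byte 3 of F4 8A B7 82 = 0xB7.

0xB7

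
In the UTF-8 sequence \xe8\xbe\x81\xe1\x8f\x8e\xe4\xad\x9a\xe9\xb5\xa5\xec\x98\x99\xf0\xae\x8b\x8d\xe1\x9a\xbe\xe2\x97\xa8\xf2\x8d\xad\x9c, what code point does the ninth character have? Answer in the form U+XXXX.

U+8DB5C

Offset 0: leading byte 0xE8 = 11101000 → 3-byte char #1 = E8 BE 81.
Offset 3: leading byte 0xE1 = 11100001 → 3-byte char #2 = E1 8F 8E.
Offset 6: leading byte 0xE4 = 11100100 → 3-byte char #3 = E4 AD 9A.
Offset 9: leading byte 0xE9 = 11101001 → 3-byte char #4 = E9 B5 A5.
Offset 12: leading byte 0xEC = 11101100 → 3-byte char #5 = EC 98 99.
Offset 15: leading byte 0xF0 = 11110000 → 4-byte char #6 = F0 AE 8B 8D.
Offset 19: leading byte 0xE1 = 11100001 → 3-byte char #7 = E1 9A BE.
Offset 22: leading byte 0xE2 = 11100010 → 3-byte char #8 = E2 97 A8.
Offset 25: leading byte 0xF2 = 11110010 → 4-byte char #9 = F2 8D AD 9C.
Leading byte 0xF2 = 11110010 matches 11110xxx → 4-byte sequence.
Byte 1: 0xF2 = 11110010, payload 010 (3 bits).
Byte 2: 0x8D = 10001101 (10xxxxxx ✓), payload 001101.
Byte 3: 0xAD = 10101101 (10xxxxxx ✓), payload 101101.
Byte 4: 0x9C = 10011100 (10xxxxxx ✓), payload 011100.
Concatenate: 010001101101101011100 = 0x8DB5C (21 bits → U+8DB5C).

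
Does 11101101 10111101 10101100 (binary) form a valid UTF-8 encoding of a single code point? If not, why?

Structurally a 3-byte sequence; payload = 0xDF6C.
But 0xDF6C is in U+D800–U+DFFF, the surrogate range. Surrogates are not Unicode scalar values and are forbidden in UTF-8.

invalid (encodes a surrogate (U+D800–U+DFFF))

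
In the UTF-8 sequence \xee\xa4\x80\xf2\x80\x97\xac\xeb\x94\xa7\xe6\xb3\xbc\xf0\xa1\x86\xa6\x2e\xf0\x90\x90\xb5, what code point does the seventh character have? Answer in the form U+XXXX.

U+10435

Offset 0: leading byte 0xEE = 11101110 → 3-byte char #1 = EE A4 80.
Offset 3: leading byte 0xF2 = 11110010 → 4-byte char #2 = F2 80 97 AC.
Offset 7: leading byte 0xEB = 11101011 → 3-byte char #3 = EB 94 A7.
Offset 10: leading byte 0xE6 = 11100110 → 3-byte char #4 = E6 B3 BC.
Offset 13: leading byte 0xF0 = 11110000 → 4-byte char #5 = F0 A1 86 A6.
Offset 17: leading byte 0x2E = 00101110 → 1-byte char #6 = 2E.
Offset 18: leading byte 0xF0 = 11110000 → 4-byte char #7 = F0 90 90 B5.
Leading byte 0xF0 = 11110000 matches 11110xxx → 4-byte sequence.
Byte 1: 0xF0 = 11110000, payload 000 (3 bits).
Byte 2: 0x90 = 10010000 (10xxxxxx ✓), payload 010000.
Byte 3: 0x90 = 10010000 (10xxxxxx ✓), payload 010000.
Byte 4: 0xB5 = 10110101 (10xxxxxx ✓), payload 110101.
Concatenate: 000010000010000110101 = 0x10435 (21 bits → U+10435).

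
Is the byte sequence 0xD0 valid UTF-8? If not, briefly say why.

Leading byte 0xD0 = 11010000 → 2-byte form, but only 1 byte is present.

invalid (sequence truncated)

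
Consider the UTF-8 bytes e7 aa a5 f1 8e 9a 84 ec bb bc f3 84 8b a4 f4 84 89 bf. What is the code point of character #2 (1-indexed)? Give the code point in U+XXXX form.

U+4E684

Offset 0: leading byte 0xE7 = 11100111 → 3-byte char #1 = E7 AA A5.
Offset 3: leading byte 0xF1 = 11110001 → 4-byte char #2 = F1 8E 9A 84.
Leading byte 0xF1 = 11110001 matches 11110xxx → 4-byte sequence.
Byte 1: 0xF1 = 11110001, payload 001 (3 bits).
Byte 2: 0x8E = 10001110 (10xxxxxx ✓), payload 001110.
Byte 3: 0x9A = 10011010 (10xxxxxx ✓), payload 011010.
Byte 4: 0x84 = 10000100 (10xxxxxx ✓), payload 000100.
Concatenate: 001001110011010000100 = 0x4E684 (21 bits → U+4E684).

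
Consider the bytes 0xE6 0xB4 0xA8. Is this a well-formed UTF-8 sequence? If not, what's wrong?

valid

Leading byte 0xE6 = 11100110 → 3-byte form.
Continuation bytes 0xB4=10110100, 0xA8=10101000 all match 10xxxxxx.
Decoded value 0x6D28 is ≥ 0x800 (shortest form) and not a surrogate.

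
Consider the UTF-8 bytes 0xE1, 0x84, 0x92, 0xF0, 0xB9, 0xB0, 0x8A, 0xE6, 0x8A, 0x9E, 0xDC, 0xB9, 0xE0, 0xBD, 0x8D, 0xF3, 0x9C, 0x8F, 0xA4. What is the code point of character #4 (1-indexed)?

U+0739

Offset 0: leading byte 0xE1 = 11100001 → 3-byte char #1 = E1 84 92.
Offset 3: leading byte 0xF0 = 11110000 → 4-byte char #2 = F0 B9 B0 8A.
Offset 7: leading byte 0xE6 = 11100110 → 3-byte char #3 = E6 8A 9E.
Offset 10: leading byte 0xDC = 11011100 → 2-byte char #4 = DC B9.
Leading byte 0xDC = 11011100 matches 110xxxxx → 2-byte sequence.
Byte 1: 0xDC = 11011100, payload 11100 (5 bits).
Byte 2: 0xB9 = 10111001 (10xxxxxx ✓), payload 111001.
Concatenate: 11100111001 = 0x739 (11 bits → U+0739).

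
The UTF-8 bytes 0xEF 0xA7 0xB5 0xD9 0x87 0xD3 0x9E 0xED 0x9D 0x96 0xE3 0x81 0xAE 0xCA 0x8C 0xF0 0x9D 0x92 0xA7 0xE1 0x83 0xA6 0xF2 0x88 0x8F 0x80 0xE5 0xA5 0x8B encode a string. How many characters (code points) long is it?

Byte at offset 0: 0xEF = 11101111 → 3-byte char (#1). Advance 3.
Byte at offset 3: 0xD9 = 11011001 → 2-byte char (#2). Advance 2.
Byte at offset 5: 0xD3 = 11010011 → 2-byte char (#3). Advance 2.
Byte at offset 7: 0xED = 11101101 → 3-byte char (#4). Advance 3.
Byte at offset 10: 0xE3 = 11100011 → 3-byte char (#5). Advance 3.
Byte at offset 13: 0xCA = 11001010 → 2-byte char (#6). Advance 2.
Byte at offset 15: 0xF0 = 11110000 → 4-byte char (#7). Advance 4.
Byte at offset 19: 0xE1 = 11100001 → 3-byte char (#8). Advance 3.
Byte at offset 22: 0xF2 = 11110010 → 4-byte char (#9). Advance 4.
Byte at offset 26: 0xE5 = 11100101 → 3-byte char (#10). Advance 3.
Reached end at offset 29 after 10 code points.

10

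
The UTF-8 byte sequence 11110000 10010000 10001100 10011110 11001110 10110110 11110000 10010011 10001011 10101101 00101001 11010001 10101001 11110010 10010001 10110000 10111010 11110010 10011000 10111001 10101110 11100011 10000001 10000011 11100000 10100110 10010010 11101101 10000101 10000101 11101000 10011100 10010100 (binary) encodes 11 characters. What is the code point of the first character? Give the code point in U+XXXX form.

Offset 0: leading byte 0xF0 = 11110000 → 4-byte char #1 = F0 90 8C 9E.
Leading byte 0xF0 = 11110000 matches 11110xxx → 4-byte sequence.
Byte 1: 0xF0 = 11110000, payload 000 (3 bits).
Byte 2: 0x90 = 10010000 (10xxxxxx ✓), payload 010000.
Byte 3: 0x8C = 10001100 (10xxxxxx ✓), payload 001100.
Byte 4: 0x9E = 10011110 (10xxxxxx ✓), payload 011110.
Concatenate: 000010000001100011110 = 0x1031E (21 bits → U+1031E).

U+1031E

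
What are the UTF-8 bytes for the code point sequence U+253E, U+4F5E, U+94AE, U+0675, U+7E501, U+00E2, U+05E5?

E2 94 BE E4 BD 9E E9 92 AE D9 B5 F1 BE 94 81 C3 A2 D7 A5

U+253E: 3-byte form → E2 94 BE.
U+4F5E: 3-byte form → E4 BD 9E.
U+94AE: 3-byte form → E9 92 AE.
U+0675: 2-byte form → D9 B5.
U+7E501: 4-byte form → F1 BE 94 81.
U+00E2: 2-byte form → C3 A2.
U+05E5: 2-byte form → D7 A5.
Concatenated (19 bytes): E2 94 BE E4 BD 9E E9 92 AE D9 B5 F1 BE 94 81 C3 A2 D7 A5.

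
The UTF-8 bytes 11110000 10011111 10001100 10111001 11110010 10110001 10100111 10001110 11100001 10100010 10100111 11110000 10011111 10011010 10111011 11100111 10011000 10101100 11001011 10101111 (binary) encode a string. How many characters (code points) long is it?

Byte at offset 0: 0xF0 = 11110000 → 4-byte char (#1). Advance 4.
Byte at offset 4: 0xF2 = 11110010 → 4-byte char (#2). Advance 4.
Byte at offset 8: 0xE1 = 11100001 → 3-byte char (#3). Advance 3.
Byte at offset 11: 0xF0 = 11110000 → 4-byte char (#4). Advance 4.
Byte at offset 15: 0xE7 = 11100111 → 3-byte char (#5). Advance 3.
Byte at offset 18: 0xCB = 11001011 → 2-byte char (#6). Advance 2.
Reached end at offset 20 after 6 code points.

6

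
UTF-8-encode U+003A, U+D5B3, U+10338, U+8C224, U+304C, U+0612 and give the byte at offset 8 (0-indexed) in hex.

0xF2

U+003A → 1-byte form 3A at offsets 0–0.
U+D5B3 → 3-byte form ED 96 B3 at offsets 1–3.
U+10338 → 4-byte form F0 90 8C B8 at offsets 4–7.
U+8C224 → 4-byte form F2 8C 88 A4 at offsets 8–11.
Offset 8 falls in char 4's range; it's byte 1 of F2 8C 88 A4 = 0xF2.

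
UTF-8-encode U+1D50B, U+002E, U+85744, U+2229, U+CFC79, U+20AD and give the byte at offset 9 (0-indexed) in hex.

U+1D50B → 4-byte form F0 9D 94 8B at offsets 0–3.
U+002E → 1-byte form 2E at offsets 4–4.
U+85744 → 4-byte form F2 85 9D 84 at offsets 5–8.
U+2229 → 3-byte form E2 88 A9 at offsets 9–11.
Offset 9 falls in char 4's range; it's byte 1 of E2 88 A9 = 0xE2.

0xE2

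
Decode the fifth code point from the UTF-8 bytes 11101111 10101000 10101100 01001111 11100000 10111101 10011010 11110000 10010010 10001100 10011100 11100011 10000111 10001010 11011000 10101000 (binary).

U+31CA

Offset 0: leading byte 0xEF = 11101111 → 3-byte char #1 = EF A8 AC.
Offset 3: leading byte 0x4F = 01001111 → 1-byte char #2 = 4F.
Offset 4: leading byte 0xE0 = 11100000 → 3-byte char #3 = E0 BD 9A.
Offset 7: leading byte 0xF0 = 11110000 → 4-byte char #4 = F0 92 8C 9C.
Offset 11: leading byte 0xE3 = 11100011 → 3-byte char #5 = E3 87 8A.
Leading byte 0xE3 = 11100011 matches 1110xxxx → 3-byte sequence.
Byte 1: 0xE3 = 11100011, payload 0011 (4 bits).
Byte 2: 0x87 = 10000111 (10xxxxxx ✓), payload 000111.
Byte 3: 0x8A = 10001010 (10xxxxxx ✓), payload 001010.
Concatenate: 0011000111001010 = 0x31CA (16 bits → U+31CA).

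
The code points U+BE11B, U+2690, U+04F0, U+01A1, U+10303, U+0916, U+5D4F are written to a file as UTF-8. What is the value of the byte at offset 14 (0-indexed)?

U+BE11B → 4-byte form F2 BE 84 9B at offsets 0–3.
U+2690 → 3-byte form E2 9A 90 at offsets 4–6.
U+04F0 → 2-byte form D3 B0 at offsets 7–8.
U+01A1 → 2-byte form C6 A1 at offsets 9–10.
U+10303 → 4-byte form F0 90 8C 83 at offsets 11–14.
Offset 14 falls in char 5's range; it's byte 4 of F0 90 8C 83 = 0x83.

0x83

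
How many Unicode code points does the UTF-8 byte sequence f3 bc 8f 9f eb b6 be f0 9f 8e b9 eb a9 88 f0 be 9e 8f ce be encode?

6

Byte at offset 0: 0xF3 = 11110011 → 4-byte char (#1). Advance 4.
Byte at offset 4: 0xEB = 11101011 → 3-byte char (#2). Advance 3.
Byte at offset 7: 0xF0 = 11110000 → 4-byte char (#3). Advance 4.
Byte at offset 11: 0xEB = 11101011 → 3-byte char (#4). Advance 3.
Byte at offset 14: 0xF0 = 11110000 → 4-byte char (#5). Advance 4.
Byte at offset 18: 0xCE = 11001110 → 2-byte char (#6). Advance 2.
Reached end at offset 20 after 6 code points.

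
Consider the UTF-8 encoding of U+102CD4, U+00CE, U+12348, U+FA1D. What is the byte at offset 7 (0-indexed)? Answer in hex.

0x92

U+102CD4 → 4-byte form F4 82 B3 94 at offsets 0–3.
U+00CE → 2-byte form C3 8E at offsets 4–5.
U+12348 → 4-byte form F0 92 8D 88 at offsets 6–9.
Offset 7 falls in char 3's range; it's byte 2 of F0 92 8D 88 = 0x92.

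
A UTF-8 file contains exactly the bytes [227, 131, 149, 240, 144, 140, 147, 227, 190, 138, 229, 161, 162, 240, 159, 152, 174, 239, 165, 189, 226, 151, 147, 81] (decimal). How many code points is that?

Byte at offset 0: 0xE3 = 11100011 → 3-byte char (#1). Advance 3.
Byte at offset 3: 0xF0 = 11110000 → 4-byte char (#2). Advance 4.
Byte at offset 7: 0xE3 = 11100011 → 3-byte char (#3). Advance 3.
Byte at offset 10: 0xE5 = 11100101 → 3-byte char (#4). Advance 3.
Byte at offset 13: 0xF0 = 11110000 → 4-byte char (#5). Advance 4.
Byte at offset 17: 0xEF = 11101111 → 3-byte char (#6). Advance 3.
Byte at offset 20: 0xE2 = 11100010 → 3-byte char (#7). Advance 3.
Byte at offset 23: 0x51 = 01010001 → 1-byte char (#8). Advance 1.
Reached end at offset 24 after 8 code points.

8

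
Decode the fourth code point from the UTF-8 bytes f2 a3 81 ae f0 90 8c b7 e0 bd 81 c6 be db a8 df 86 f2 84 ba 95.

U+01BE

Offset 0: leading byte 0xF2 = 11110010 → 4-byte char #1 = F2 A3 81 AE.
Offset 4: leading byte 0xF0 = 11110000 → 4-byte char #2 = F0 90 8C B7.
Offset 8: leading byte 0xE0 = 11100000 → 3-byte char #3 = E0 BD 81.
Offset 11: leading byte 0xC6 = 11000110 → 2-byte char #4 = C6 BE.
Leading byte 0xC6 = 11000110 matches 110xxxxx → 2-byte sequence.
Byte 1: 0xC6 = 11000110, payload 00110 (5 bits).
Byte 2: 0xBE = 10111110 (10xxxxxx ✓), payload 111110.
Concatenate: 00110111110 = 0x1BE (11 bits → U+01BE).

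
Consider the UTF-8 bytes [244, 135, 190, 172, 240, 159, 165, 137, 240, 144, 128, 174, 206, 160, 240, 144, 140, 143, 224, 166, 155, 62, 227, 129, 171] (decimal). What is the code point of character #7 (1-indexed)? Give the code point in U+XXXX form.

U+003E

Offset 0: leading byte 0xF4 = 11110100 → 4-byte char #1 = F4 87 BE AC.
Offset 4: leading byte 0xF0 = 11110000 → 4-byte char #2 = F0 9F A5 89.
Offset 8: leading byte 0xF0 = 11110000 → 4-byte char #3 = F0 90 80 AE.
Offset 12: leading byte 0xCE = 11001110 → 2-byte char #4 = CE A0.
Offset 14: leading byte 0xF0 = 11110000 → 4-byte char #5 = F0 90 8C 8F.
Offset 18: leading byte 0xE0 = 11100000 → 3-byte char #6 = E0 A6 9B.
Offset 21: leading byte 0x3E = 00111110 → 1-byte char #7 = 3E.
Leading byte 0x3E = 00111110 matches 0xxxxxxx → 1-byte sequence.
Byte 1: 0x3E = 00111110, payload 0111110 (7 bits).
Concatenate: 0111110 = 0x3E (7 bits → U+003E).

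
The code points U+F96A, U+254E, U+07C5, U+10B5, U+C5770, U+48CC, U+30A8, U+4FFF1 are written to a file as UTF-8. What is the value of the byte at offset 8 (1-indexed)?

1-indexed offset 8 is 0-indexed offset 7.
U+F96A → 3-byte form EF A5 AA at offsets 0–2.
U+254E → 3-byte form E2 95 8E at offsets 3–5.
U+07C5 → 2-byte form DF 85 at offsets 6–7.
Offset 7 falls in char 3's range; it's byte 2 of DF 85 = 0x85.

0x85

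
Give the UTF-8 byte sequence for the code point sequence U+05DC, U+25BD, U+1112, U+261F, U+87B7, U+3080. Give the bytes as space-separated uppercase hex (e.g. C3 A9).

D7 9C E2 96 BD E1 84 92 E2 98 9F E8 9E B7 E3 82 80

U+05DC: 2-byte form → D7 9C.
U+25BD: 3-byte form → E2 96 BD.
U+1112: 3-byte form → E1 84 92.
U+261F: 3-byte form → E2 98 9F.
U+87B7: 3-byte form → E8 9E B7.
U+3080: 3-byte form → E3 82 80.
Concatenated (17 bytes): D7 9C E2 96 BD E1 84 92 E2 98 9F E8 9E B7 E3 82 80.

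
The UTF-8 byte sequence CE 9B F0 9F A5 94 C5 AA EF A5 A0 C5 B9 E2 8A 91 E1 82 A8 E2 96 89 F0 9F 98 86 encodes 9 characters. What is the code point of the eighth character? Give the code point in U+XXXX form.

Offset 0: leading byte 0xCE = 11001110 → 2-byte char #1 = CE 9B.
Offset 2: leading byte 0xF0 = 11110000 → 4-byte char #2 = F0 9F A5 94.
Offset 6: leading byte 0xC5 = 11000101 → 2-byte char #3 = C5 AA.
Offset 8: leading byte 0xEF = 11101111 → 3-byte char #4 = EF A5 A0.
Offset 11: leading byte 0xC5 = 11000101 → 2-byte char #5 = C5 B9.
Offset 13: leading byte 0xE2 = 11100010 → 3-byte char #6 = E2 8A 91.
Offset 16: leading byte 0xE1 = 11100001 → 3-byte char #7 = E1 82 A8.
Offset 19: leading byte 0xE2 = 11100010 → 3-byte char #8 = E2 96 89.
Leading byte 0xE2 = 11100010 matches 1110xxxx → 3-byte sequence.
Byte 1: 0xE2 = 11100010, payload 0010 (4 bits).
Byte 2: 0x96 = 10010110 (10xxxxxx ✓), payload 010110.
Byte 3: 0x89 = 10001001 (10xxxxxx ✓), payload 001001.
Concatenate: 0010010110001001 = 0x2589 (16 bits → U+2589).

U+2589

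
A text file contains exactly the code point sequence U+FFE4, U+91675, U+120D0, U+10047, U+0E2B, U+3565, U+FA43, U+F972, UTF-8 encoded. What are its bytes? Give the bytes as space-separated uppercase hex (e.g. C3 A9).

U+FFE4: 3-byte form → EF BF A4.
U+91675: 4-byte form → F2 91 99 B5.
U+120D0: 4-byte form → F0 92 83 90.
U+10047: 4-byte form → F0 90 81 87.
U+0E2B: 3-byte form → E0 B8 AB.
U+3565: 3-byte form → E3 95 A5.
U+FA43: 3-byte form → EF A9 83.
U+F972: 3-byte form → EF A5 B2.
Concatenated (27 bytes): EF BF A4 F2 91 99 B5 F0 92 83 90 F0 90 81 87 E0 B8 AB E3 95 A5 EF A9 83 EF A5 B2.

EF BF A4 F2 91 99 B5 F0 92 83 90 F0 90 81 87 E0 B8 AB E3 95 A5 EF A9 83 EF A5 B2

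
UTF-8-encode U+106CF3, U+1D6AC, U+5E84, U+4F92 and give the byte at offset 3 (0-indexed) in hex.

U+106CF3 → 4-byte form F4 86 B3 B3 at offsets 0–3.
Offset 3 falls in char 1's range; it's byte 4 of F4 86 B3 B3 = 0xB3.

0xB3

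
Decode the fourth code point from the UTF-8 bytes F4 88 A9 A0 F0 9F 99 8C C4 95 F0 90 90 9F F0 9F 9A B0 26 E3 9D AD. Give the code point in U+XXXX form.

Offset 0: leading byte 0xF4 = 11110100 → 4-byte char #1 = F4 88 A9 A0.
Offset 4: leading byte 0xF0 = 11110000 → 4-byte char #2 = F0 9F 99 8C.
Offset 8: leading byte 0xC4 = 11000100 → 2-byte char #3 = C4 95.
Offset 10: leading byte 0xF0 = 11110000 → 4-byte char #4 = F0 90 90 9F.
Leading byte 0xF0 = 11110000 matches 11110xxx → 4-byte sequence.
Byte 1: 0xF0 = 11110000, payload 000 (3 bits).
Byte 2: 0x90 = 10010000 (10xxxxxx ✓), payload 010000.
Byte 3: 0x90 = 10010000 (10xxxxxx ✓), payload 010000.
Byte 4: 0x9F = 10011111 (10xxxxxx ✓), payload 011111.
Concatenate: 000010000010000011111 = 0x1041F (21 bits → U+1041F).

U+1041F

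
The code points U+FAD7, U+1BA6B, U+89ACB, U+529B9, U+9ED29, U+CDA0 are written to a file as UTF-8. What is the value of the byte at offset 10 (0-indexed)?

U+FAD7 → 3-byte form EF AB 97 at offsets 0–2.
U+1BA6B → 4-byte form F0 9B A9 AB at offsets 3–6.
U+89ACB → 4-byte form F2 89 AB 8B at offsets 7–10.
Offset 10 falls in char 3's range; it's byte 4 of F2 89 AB 8B = 0x8B.

0x8B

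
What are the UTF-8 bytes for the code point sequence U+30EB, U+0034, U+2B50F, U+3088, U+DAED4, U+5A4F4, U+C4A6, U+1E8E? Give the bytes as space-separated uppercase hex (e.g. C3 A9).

E3 83 AB 34 F0 AB 94 8F E3 82 88 F3 9A BB 94 F1 9A 93 B4 EC 92 A6 E1 BA 8E

U+30EB: 3-byte form → E3 83 AB.
U+0034: 1-byte form → 34.
U+2B50F: 4-byte form → F0 AB 94 8F.
U+3088: 3-byte form → E3 82 88.
U+DAED4: 4-byte form → F3 9A BB 94.
U+5A4F4: 4-byte form → F1 9A 93 B4.
U+C4A6: 3-byte form → EC 92 A6.
U+1E8E: 3-byte form → E1 BA 8E.
Concatenated (25 bytes): E3 83 AB 34 F0 AB 94 8F E3 82 88 F3 9A BB 94 F1 9A 93 B4 EC 92 A6 E1 BA 8E.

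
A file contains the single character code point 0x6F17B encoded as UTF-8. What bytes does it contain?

U+6F17B = 0x6F17B = 455035 decimal. In range U+10000–U+10FFFF → 4-byte form: 11110xxx 10xxxxxx 10xxxxxx 10xxxxxx.
Binary (21 bits): 001101111000101111011.
Split 3+6+6+6: 001 | 101111 | 000101 | 111011.
Byte 1: 11110001 = 0xF1.
Byte 2: 10101111 = 0xAF.
Byte 3: 10000101 = 0x85.
Byte 4: 10111011 = 0xBB.

F1 AF 85 BB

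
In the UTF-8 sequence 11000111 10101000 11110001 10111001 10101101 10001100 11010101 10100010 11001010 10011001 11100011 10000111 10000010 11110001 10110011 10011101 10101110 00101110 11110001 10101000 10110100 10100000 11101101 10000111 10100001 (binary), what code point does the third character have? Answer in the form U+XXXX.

U+0562

Offset 0: leading byte 0xC7 = 11000111 → 2-byte char #1 = C7 A8.
Offset 2: leading byte 0xF1 = 11110001 → 4-byte char #2 = F1 B9 AD 8C.
Offset 6: leading byte 0xD5 = 11010101 → 2-byte char #3 = D5 A2.
Leading byte 0xD5 = 11010101 matches 110xxxxx → 2-byte sequence.
Byte 1: 0xD5 = 11010101, payload 10101 (5 bits).
Byte 2: 0xA2 = 10100010 (10xxxxxx ✓), payload 100010.
Concatenate: 10101100010 = 0x562 (11 bits → U+0562).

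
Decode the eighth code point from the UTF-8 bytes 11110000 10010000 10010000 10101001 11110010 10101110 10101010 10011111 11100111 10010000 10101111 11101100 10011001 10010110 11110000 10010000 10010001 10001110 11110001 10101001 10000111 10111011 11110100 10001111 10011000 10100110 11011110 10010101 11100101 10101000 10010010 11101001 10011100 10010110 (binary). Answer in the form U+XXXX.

U+0795

Offset 0: leading byte 0xF0 = 11110000 → 4-byte char #1 = F0 90 90 A9.
Offset 4: leading byte 0xF2 = 11110010 → 4-byte char #2 = F2 AE AA 9F.
Offset 8: leading byte 0xE7 = 11100111 → 3-byte char #3 = E7 90 AF.
Offset 11: leading byte 0xEC = 11101100 → 3-byte char #4 = EC 99 96.
Offset 14: leading byte 0xF0 = 11110000 → 4-byte char #5 = F0 90 91 8E.
Offset 18: leading byte 0xF1 = 11110001 → 4-byte char #6 = F1 A9 87 BB.
Offset 22: leading byte 0xF4 = 11110100 → 4-byte char #7 = F4 8F 98 A6.
Offset 26: leading byte 0xDE = 11011110 → 2-byte char #8 = DE 95.
Leading byte 0xDE = 11011110 matches 110xxxxx → 2-byte sequence.
Byte 1: 0xDE = 11011110, payload 11110 (5 bits).
Byte 2: 0x95 = 10010101 (10xxxxxx ✓), payload 010101.
Concatenate: 11110010101 = 0x795 (11 bits → U+0795).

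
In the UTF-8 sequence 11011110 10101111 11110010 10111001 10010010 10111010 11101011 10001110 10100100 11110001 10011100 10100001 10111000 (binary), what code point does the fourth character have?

Offset 0: leading byte 0xDE = 11011110 → 2-byte char #1 = DE AF.
Offset 2: leading byte 0xF2 = 11110010 → 4-byte char #2 = F2 B9 92 BA.
Offset 6: leading byte 0xEB = 11101011 → 3-byte char #3 = EB 8E A4.
Offset 9: leading byte 0xF1 = 11110001 → 4-byte char #4 = F1 9C A1 B8.
Leading byte 0xF1 = 11110001 matches 11110xxx → 4-byte sequence.
Byte 1: 0xF1 = 11110001, payload 001 (3 bits).
Byte 2: 0x9C = 10011100 (10xxxxxx ✓), payload 011100.
Byte 3: 0xA1 = 10100001 (10xxxxxx ✓), payload 100001.
Byte 4: 0xB8 = 10111000 (10xxxxxx ✓), payload 111000.
Concatenate: 001011100100001111000 = 0x5C878 (21 bits → U+5C878).

U+5C878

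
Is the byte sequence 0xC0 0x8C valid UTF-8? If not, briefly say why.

invalid (overlong encoding)

Leading byte 0xC0 = 11000000 → 2-byte form.
Continuation bytes all match 10xxxxxx. Payload decodes to 0xC.
But 0xC < 0x80, the minimum for a 2-byte sequence — this is an overlong encoding.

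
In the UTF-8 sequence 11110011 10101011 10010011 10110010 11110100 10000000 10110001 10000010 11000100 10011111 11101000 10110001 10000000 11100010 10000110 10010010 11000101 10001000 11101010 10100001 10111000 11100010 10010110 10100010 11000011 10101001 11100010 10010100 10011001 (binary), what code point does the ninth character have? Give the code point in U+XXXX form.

Offset 0: leading byte 0xF3 = 11110011 → 4-byte char #1 = F3 AB 93 B2.
Offset 4: leading byte 0xF4 = 11110100 → 4-byte char #2 = F4 80 B1 82.
Offset 8: leading byte 0xC4 = 11000100 → 2-byte char #3 = C4 9F.
Offset 10: leading byte 0xE8 = 11101000 → 3-byte char #4 = E8 B1 80.
Offset 13: leading byte 0xE2 = 11100010 → 3-byte char #5 = E2 86 92.
Offset 16: leading byte 0xC5 = 11000101 → 2-byte char #6 = C5 88.
Offset 18: leading byte 0xEA = 11101010 → 3-byte char #7 = EA A1 B8.
Offset 21: leading byte 0xE2 = 11100010 → 3-byte char #8 = E2 96 A2.
Offset 24: leading byte 0xC3 = 11000011 → 2-byte char #9 = C3 A9.
Leading byte 0xC3 = 11000011 matches 110xxxxx → 2-byte sequence.
Byte 1: 0xC3 = 11000011, payload 00011 (5 bits).
Byte 2: 0xA9 = 10101001 (10xxxxxx ✓), payload 101001.
Concatenate: 00011101001 = 0xE9 (11 bits → U+00E9).

U+00E9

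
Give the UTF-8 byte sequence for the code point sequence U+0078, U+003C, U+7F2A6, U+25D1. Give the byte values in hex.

78 3C F1 BF 8A A6 E2 97 91

U+0078: 1-byte form → 78.
U+003C: 1-byte form → 3C.
U+7F2A6: 4-byte form → F1 BF 8A A6.
U+25D1: 3-byte form → E2 97 91.
Concatenated (9 bytes): 78 3C F1 BF 8A A6 E2 97 91.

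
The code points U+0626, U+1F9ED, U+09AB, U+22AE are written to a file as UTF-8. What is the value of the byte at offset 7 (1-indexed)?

0xE0

1-indexed offset 7 is 0-indexed offset 6.
U+0626 → 2-byte form D8 A6 at offsets 0–1.
U+1F9ED → 4-byte form F0 9F A7 AD at offsets 2–5.
U+09AB → 3-byte form E0 A6 AB at offsets 6–8.
Offset 6 falls in char 3's range; it's byte 1 of E0 A6 AB = 0xE0.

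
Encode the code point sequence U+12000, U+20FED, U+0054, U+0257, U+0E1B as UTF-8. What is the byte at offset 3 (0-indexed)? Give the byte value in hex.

0x80

U+12000 → 4-byte form F0 92 80 80 at offsets 0–3.
Offset 3 falls in char 1's range; it's byte 4 of F0 92 80 80 = 0x80.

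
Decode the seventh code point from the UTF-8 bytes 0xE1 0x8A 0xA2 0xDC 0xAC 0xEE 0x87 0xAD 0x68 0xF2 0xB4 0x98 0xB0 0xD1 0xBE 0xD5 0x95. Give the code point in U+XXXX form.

Offset 0: leading byte 0xE1 = 11100001 → 3-byte char #1 = E1 8A A2.
Offset 3: leading byte 0xDC = 11011100 → 2-byte char #2 = DC AC.
Offset 5: leading byte 0xEE = 11101110 → 3-byte char #3 = EE 87 AD.
Offset 8: leading byte 0x68 = 01101000 → 1-byte char #4 = 68.
Offset 9: leading byte 0xF2 = 11110010 → 4-byte char #5 = F2 B4 98 B0.
Offset 13: leading byte 0xD1 = 11010001 → 2-byte char #6 = D1 BE.
Offset 15: leading byte 0xD5 = 11010101 → 2-byte char #7 = D5 95.
Leading byte 0xD5 = 11010101 matches 110xxxxx → 2-byte sequence.
Byte 1: 0xD5 = 11010101, payload 10101 (5 bits).
Byte 2: 0x95 = 10010101 (10xxxxxx ✓), payload 010101.
Concatenate: 10101010101 = 0x555 (11 bits → U+0555).

U+0555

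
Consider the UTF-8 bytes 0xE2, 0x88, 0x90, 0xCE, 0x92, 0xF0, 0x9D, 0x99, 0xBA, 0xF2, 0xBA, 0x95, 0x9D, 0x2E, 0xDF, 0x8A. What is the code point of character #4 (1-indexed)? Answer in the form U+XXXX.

U+BA55D

Offset 0: leading byte 0xE2 = 11100010 → 3-byte char #1 = E2 88 90.
Offset 3: leading byte 0xCE = 11001110 → 2-byte char #2 = CE 92.
Offset 5: leading byte 0xF0 = 11110000 → 4-byte char #3 = F0 9D 99 BA.
Offset 9: leading byte 0xF2 = 11110010 → 4-byte char #4 = F2 BA 95 9D.
Leading byte 0xF2 = 11110010 matches 11110xxx → 4-byte sequence.
Byte 1: 0xF2 = 11110010, payload 010 (3 bits).
Byte 2: 0xBA = 10111010 (10xxxxxx ✓), payload 111010.
Byte 3: 0x95 = 10010101 (10xxxxxx ✓), payload 010101.
Byte 4: 0x9D = 10011101 (10xxxxxx ✓), payload 011101.
Concatenate: 010111010010101011101 = 0xBA55D (21 bits → U+BA55D).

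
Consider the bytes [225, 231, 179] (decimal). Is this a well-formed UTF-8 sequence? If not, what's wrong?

invalid (non-continuation byte where continuation expected)

Leading byte 0xE1 = 11100001 → 3-byte form.
Byte 2 is 0xE7 = 11100111, which is not 10xxxxxx — expected a continuation byte.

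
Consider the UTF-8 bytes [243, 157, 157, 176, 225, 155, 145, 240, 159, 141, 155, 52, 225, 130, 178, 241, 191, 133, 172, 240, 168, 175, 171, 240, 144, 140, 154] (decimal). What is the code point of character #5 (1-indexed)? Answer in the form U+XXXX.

Offset 0: leading byte 0xF3 = 11110011 → 4-byte char #1 = F3 9D 9D B0.
Offset 4: leading byte 0xE1 = 11100001 → 3-byte char #2 = E1 9B 91.
Offset 7: leading byte 0xF0 = 11110000 → 4-byte char #3 = F0 9F 8D 9B.
Offset 11: leading byte 0x34 = 00110100 → 1-byte char #4 = 34.
Offset 12: leading byte 0xE1 = 11100001 → 3-byte char #5 = E1 82 B2.
Leading byte 0xE1 = 11100001 matches 1110xxxx → 3-byte sequence.
Byte 1: 0xE1 = 11100001, payload 0001 (4 bits).
Byte 2: 0x82 = 10000010 (10xxxxxx ✓), payload 000010.
Byte 3: 0xB2 = 10110010 (10xxxxxx ✓), payload 110010.
Concatenate: 0001000010110010 = 0x10B2 (16 bits → U+10B2).

U+10B2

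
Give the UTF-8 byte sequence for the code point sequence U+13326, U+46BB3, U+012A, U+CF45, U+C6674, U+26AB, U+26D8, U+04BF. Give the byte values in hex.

U+13326: 4-byte form → F0 93 8C A6.
U+46BB3: 4-byte form → F1 86 AE B3.
U+012A: 2-byte form → C4 AA.
U+CF45: 3-byte form → EC BD 85.
U+C6674: 4-byte form → F3 86 99 B4.
U+26AB: 3-byte form → E2 9A AB.
U+26D8: 3-byte form → E2 9B 98.
U+04BF: 2-byte form → D2 BF.
Concatenated (25 bytes): F0 93 8C A6 F1 86 AE B3 C4 AA EC BD 85 F3 86 99 B4 E2 9A AB E2 9B 98 D2 BF.

F0 93 8C A6 F1 86 AE B3 C4 AA EC BD 85 F3 86 99 B4 E2 9A AB E2 9B 98 D2 BF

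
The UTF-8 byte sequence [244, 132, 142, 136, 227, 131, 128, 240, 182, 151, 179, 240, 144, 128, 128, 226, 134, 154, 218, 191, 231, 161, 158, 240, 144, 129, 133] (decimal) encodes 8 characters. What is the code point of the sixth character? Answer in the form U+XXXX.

Offset 0: leading byte 0xF4 = 11110100 → 4-byte char #1 = F4 84 8E 88.
Offset 4: leading byte 0xE3 = 11100011 → 3-byte char #2 = E3 83 80.
Offset 7: leading byte 0xF0 = 11110000 → 4-byte char #3 = F0 B6 97 B3.
Offset 11: leading byte 0xF0 = 11110000 → 4-byte char #4 = F0 90 80 80.
Offset 15: leading byte 0xE2 = 11100010 → 3-byte char #5 = E2 86 9A.
Offset 18: leading byte 0xDA = 11011010 → 2-byte char #6 = DA BF.
Leading byte 0xDA = 11011010 matches 110xxxxx → 2-byte sequence.
Byte 1: 0xDA = 11011010, payload 11010 (5 bits).
Byte 2: 0xBF = 10111111 (10xxxxxx ✓), payload 111111.
Concatenate: 11010111111 = 0x6BF (11 bits → U+06BF).

U+06BF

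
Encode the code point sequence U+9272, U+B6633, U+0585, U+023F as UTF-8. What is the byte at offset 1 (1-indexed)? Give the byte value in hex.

1-indexed offset 1 is 0-indexed offset 0.
U+9272 → 3-byte form E9 89 B2 at offsets 0–2.
Offset 0 falls in char 1's range; it's byte 1 of E9 89 B2 = 0xE9.

0xE9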